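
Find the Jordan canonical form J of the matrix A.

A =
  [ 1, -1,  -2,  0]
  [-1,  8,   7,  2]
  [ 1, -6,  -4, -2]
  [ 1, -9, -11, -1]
J_3(1) ⊕ J_1(1)

The characteristic polynomial is
  det(x·I − A) = x^4 - 4*x^3 + 6*x^2 - 4*x + 1 = (x - 1)^4

Eigenvalues and multiplicities (the geometric multiplicity of λ is n − rank(A − λI), which equals the number of Jordan blocks for λ):
  λ = 1: algebraic multiplicity = 4, geometric multiplicity = 2

Determining the block sizes for each eigenvalue:
  λ = 1: with am = 4 and gm = 2, the partition is not yet determined (e.g. several partitions of 4 into 2 parts exist). Let N = A − (1)·I. Computing rank(N^1) = 2, rank(N^2) = 1, rank(N^3) = 0; the number of blocks of size ≥ j is rank(N^{j−1}) − rank(N^j), giving [2, 1, 1]. So we have 1 block(s) of size 3, 1 block(s) of size 1 → block sizes [3, 1]

Assembling the blocks gives a Jordan form
J =
  [1, 1, 0, 0]
  [0, 1, 1, 0]
  [0, 0, 1, 0]
  [0, 0, 0, 1]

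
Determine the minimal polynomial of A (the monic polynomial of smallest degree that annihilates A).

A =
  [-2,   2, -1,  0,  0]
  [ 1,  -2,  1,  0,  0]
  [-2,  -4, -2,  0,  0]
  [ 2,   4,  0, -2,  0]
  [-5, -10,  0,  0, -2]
x^3 + 6*x^2 + 12*x + 8

The characteristic polynomial is χ_A(x) = (x + 2)^5, so the eigenvalues are known. The minimal polynomial is
  m_A(x) = Π_λ (x − λ)^{k_λ}
where k_λ is the size of the *largest* Jordan block for λ (equivalently, the smallest k with (A − λI)^k v = 0 for every generalised eigenvector v of λ).

  λ = -2: largest Jordan block has size 3, contributing (x + 2)^3

So m_A(x) = (x + 2)^3 = x^3 + 6*x^2 + 12*x + 8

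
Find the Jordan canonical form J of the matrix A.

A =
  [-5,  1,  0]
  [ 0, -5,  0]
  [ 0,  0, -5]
J_2(-5) ⊕ J_1(-5)

The characteristic polynomial is
  det(x·I − A) = x^3 + 15*x^2 + 75*x + 125 = (x + 5)^3

Eigenvalues and multiplicities (the geometric multiplicity of λ is n − rank(A − λI), which equals the number of Jordan blocks for λ):
  λ = -5: algebraic multiplicity = 3, geometric multiplicity = 2

Determining the block sizes for each eigenvalue:
  λ = -5: 2 blocks summing to 3 forces exactly one block of size 2 and the rest size 1 → block sizes [2, 1]

Assembling the blocks gives a Jordan form
J =
  [-5,  1,  0]
  [ 0, -5,  0]
  [ 0,  0, -5]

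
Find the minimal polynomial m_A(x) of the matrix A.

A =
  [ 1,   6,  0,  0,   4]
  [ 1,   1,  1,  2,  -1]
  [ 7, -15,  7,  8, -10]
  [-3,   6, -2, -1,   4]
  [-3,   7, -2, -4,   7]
x^3 - 9*x^2 + 27*x - 27

The characteristic polynomial is χ_A(x) = (x - 3)^5, so the eigenvalues are known. The minimal polynomial is
  m_A(x) = Π_λ (x − λ)^{k_λ}
where k_λ is the size of the *largest* Jordan block for λ (equivalently, the smallest k with (A − λI)^k v = 0 for every generalised eigenvector v of λ).

  λ = 3: largest Jordan block has size 3, contributing (x − 3)^3

So m_A(x) = (x - 3)^3 = x^3 - 9*x^2 + 27*x - 27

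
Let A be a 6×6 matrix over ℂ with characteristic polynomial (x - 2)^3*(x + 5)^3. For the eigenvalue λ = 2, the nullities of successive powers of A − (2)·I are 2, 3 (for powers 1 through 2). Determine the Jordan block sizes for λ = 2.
Block sizes for λ = 2: [2, 1]

From the dimensions of kernels of powers, the number of Jordan blocks of size at least j is d_j − d_{j−1} where d_j = dim ker(N^j) (with d_0 = 0). Computing the differences gives [2, 1].
The number of blocks of size exactly k is (#blocks of size ≥ k) − (#blocks of size ≥ k + 1), so the partition is: 1 block(s) of size 1, 1 block(s) of size 2.
In nonincreasing order the block sizes are [2, 1].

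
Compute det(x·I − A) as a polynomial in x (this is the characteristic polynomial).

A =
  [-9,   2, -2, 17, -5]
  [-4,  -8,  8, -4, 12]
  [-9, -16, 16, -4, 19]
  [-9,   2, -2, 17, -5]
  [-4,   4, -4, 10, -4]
x^5 - 12*x^4 + 48*x^3 - 64*x^2

Expanding det(x·I − A) (e.g. by cofactor expansion or by noting that A is similar to its Jordan form J, which has the same characteristic polynomial as A) gives
  χ_A(x) = x^5 - 12*x^4 + 48*x^3 - 64*x^2
which factors as x^2*(x - 4)^3. The eigenvalues (with algebraic multiplicities) are λ = 0 with multiplicity 2, λ = 4 with multiplicity 3.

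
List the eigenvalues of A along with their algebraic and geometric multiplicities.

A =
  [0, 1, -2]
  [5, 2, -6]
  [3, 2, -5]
λ = -1: alg = 3, geom = 1

Step 1 — factor the characteristic polynomial to read off the algebraic multiplicities:
  χ_A(x) = (x + 1)^3

Step 2 — compute geometric multiplicities via the rank-nullity identity g(λ) = n − rank(A − λI):
  rank(A − (-1)·I) = 2, so dim ker(A − (-1)·I) = n − 2 = 1

Summary:
  λ = -1: algebraic multiplicity = 3, geometric multiplicity = 1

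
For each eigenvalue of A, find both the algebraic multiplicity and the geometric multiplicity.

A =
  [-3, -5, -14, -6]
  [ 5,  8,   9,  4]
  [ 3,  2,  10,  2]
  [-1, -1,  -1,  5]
λ = 5: alg = 4, geom = 2

Step 1 — factor the characteristic polynomial to read off the algebraic multiplicities:
  χ_A(x) = (x - 5)^4

Step 2 — compute geometric multiplicities via the rank-nullity identity g(λ) = n − rank(A − λI):
  rank(A − (5)·I) = 2, so dim ker(A − (5)·I) = n − 2 = 2

Summary:
  λ = 5: algebraic multiplicity = 4, geometric multiplicity = 2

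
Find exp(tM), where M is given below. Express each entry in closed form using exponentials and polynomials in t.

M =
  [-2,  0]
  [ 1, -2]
e^{tM} =
  [exp(-2*t), 0]
  [t*exp(-2*t), exp(-2*t)]

Strategy: write M = P · J · P⁻¹ where J is a Jordan canonical form, so e^{tM} = P · e^{tJ} · P⁻¹, and e^{tJ} can be computed block-by-block.

M has Jordan form
J =
  [-2,  1]
  [ 0, -2]
(up to reordering of blocks).

Per-block formulas:
  For a 2×2 Jordan block J_2(-2): exp(t · J_2(-2)) = e^(-2t)·(I + t·N), where N is the 2×2 nilpotent shift.

After assembling e^{tJ} and conjugating by P, we get:

e^{tM} =
  [exp(-2*t), 0]
  [t*exp(-2*t), exp(-2*t)]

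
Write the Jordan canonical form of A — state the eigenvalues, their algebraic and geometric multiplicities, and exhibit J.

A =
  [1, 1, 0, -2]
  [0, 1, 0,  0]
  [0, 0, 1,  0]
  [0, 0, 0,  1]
J_2(1) ⊕ J_1(1) ⊕ J_1(1)

The characteristic polynomial is
  det(x·I − A) = x^4 - 4*x^3 + 6*x^2 - 4*x + 1 = (x - 1)^4

Eigenvalues and multiplicities (the geometric multiplicity of λ is n − rank(A − λI), which equals the number of Jordan blocks for λ):
  λ = 1: algebraic multiplicity = 4, geometric multiplicity = 3

Determining the block sizes for each eigenvalue:
  λ = 1: 3 blocks summing to 4 forces exactly one block of size 2 and the rest size 1 → block sizes [2, 1, 1]

Assembling the blocks gives a Jordan form
J =
  [1, 1, 0, 0]
  [0, 1, 0, 0]
  [0, 0, 1, 0]
  [0, 0, 0, 1]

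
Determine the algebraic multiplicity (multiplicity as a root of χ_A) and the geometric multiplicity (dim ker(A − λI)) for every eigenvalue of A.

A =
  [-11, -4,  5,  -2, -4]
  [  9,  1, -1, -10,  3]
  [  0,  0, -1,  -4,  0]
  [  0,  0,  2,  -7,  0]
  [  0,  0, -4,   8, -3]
λ = -5: alg = 3, geom = 1; λ = -3: alg = 2, geom = 2

Step 1 — factor the characteristic polynomial to read off the algebraic multiplicities:
  χ_A(x) = (x + 3)^2*(x + 5)^3

Step 2 — compute geometric multiplicities via the rank-nullity identity g(λ) = n − rank(A − λI):
  rank(A − (-5)·I) = 4, so dim ker(A − (-5)·I) = n − 4 = 1
  rank(A − (-3)·I) = 3, so dim ker(A − (-3)·I) = n − 3 = 2

Summary:
  λ = -5: algebraic multiplicity = 3, geometric multiplicity = 1
  λ = -3: algebraic multiplicity = 2, geometric multiplicity = 2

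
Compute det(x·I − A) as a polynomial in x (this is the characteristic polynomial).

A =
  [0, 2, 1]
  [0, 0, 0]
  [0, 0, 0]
x^3

Expanding det(x·I − A) (e.g. by cofactor expansion or by noting that A is similar to its Jordan form J, which has the same characteristic polynomial as A) gives
  χ_A(x) = x^3
which factors as x^3. The eigenvalues (with algebraic multiplicities) are λ = 0 with multiplicity 3.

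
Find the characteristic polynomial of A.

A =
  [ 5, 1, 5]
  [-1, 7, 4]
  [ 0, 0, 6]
x^3 - 18*x^2 + 108*x - 216

Expanding det(x·I − A) (e.g. by cofactor expansion or by noting that A is similar to its Jordan form J, which has the same characteristic polynomial as A) gives
  χ_A(x) = x^3 - 18*x^2 + 108*x - 216
which factors as (x - 6)^3. The eigenvalues (with algebraic multiplicities) are λ = 6 with multiplicity 3.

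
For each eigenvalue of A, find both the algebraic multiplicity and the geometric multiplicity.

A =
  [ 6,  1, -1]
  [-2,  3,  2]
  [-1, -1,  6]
λ = 5: alg = 3, geom = 2

Step 1 — factor the characteristic polynomial to read off the algebraic multiplicities:
  χ_A(x) = (x - 5)^3

Step 2 — compute geometric multiplicities via the rank-nullity identity g(λ) = n − rank(A − λI):
  rank(A − (5)·I) = 1, so dim ker(A − (5)·I) = n − 1 = 2

Summary:
  λ = 5: algebraic multiplicity = 3, geometric multiplicity = 2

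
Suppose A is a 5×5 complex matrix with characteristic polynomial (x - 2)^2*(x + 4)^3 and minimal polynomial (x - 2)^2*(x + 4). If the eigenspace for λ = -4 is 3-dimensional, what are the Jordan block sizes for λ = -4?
Block sizes for λ = -4: [1, 1, 1]

Step 1 — from the characteristic polynomial, algebraic multiplicity of λ = -4 is 3. From dim ker(A − (-4)·I) = 3, there are exactly 3 Jordan blocks for λ = -4.
Step 2 — from the minimal polynomial, the factor (x + 4) tells us the largest block for λ = -4 has size 1.
Step 3 — with total size 3, 3 blocks, and largest block 1, the block sizes (in nonincreasing order) are [1, 1, 1].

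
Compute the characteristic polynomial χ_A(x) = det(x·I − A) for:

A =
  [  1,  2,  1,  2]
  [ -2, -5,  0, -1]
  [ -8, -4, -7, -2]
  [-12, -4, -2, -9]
x^4 + 20*x^3 + 150*x^2 + 500*x + 625

Expanding det(x·I − A) (e.g. by cofactor expansion or by noting that A is similar to its Jordan form J, which has the same characteristic polynomial as A) gives
  χ_A(x) = x^4 + 20*x^3 + 150*x^2 + 500*x + 625
which factors as (x + 5)^4. The eigenvalues (with algebraic multiplicities) are λ = -5 with multiplicity 4.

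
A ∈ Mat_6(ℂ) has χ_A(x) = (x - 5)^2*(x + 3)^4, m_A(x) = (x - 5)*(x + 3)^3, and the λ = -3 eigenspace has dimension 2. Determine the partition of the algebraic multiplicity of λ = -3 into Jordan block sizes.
Block sizes for λ = -3: [3, 1]

Step 1 — from the characteristic polynomial, algebraic multiplicity of λ = -3 is 4. From dim ker(A − (-3)·I) = 2, there are exactly 2 Jordan blocks for λ = -3.
Step 2 — from the minimal polynomial, the factor (x + 3)^3 tells us the largest block for λ = -3 has size 3.
Step 3 — with total size 4, 2 blocks, and largest block 3, the block sizes (in nonincreasing order) are [3, 1].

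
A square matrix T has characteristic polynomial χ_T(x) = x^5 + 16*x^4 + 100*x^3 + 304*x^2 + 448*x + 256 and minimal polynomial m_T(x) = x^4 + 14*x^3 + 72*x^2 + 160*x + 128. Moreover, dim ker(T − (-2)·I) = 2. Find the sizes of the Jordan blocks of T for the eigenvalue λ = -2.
Block sizes for λ = -2: [1, 1]

Step 1 — from the characteristic polynomial, algebraic multiplicity of λ = -2 is 2. From dim ker(T − (-2)·I) = 2, there are exactly 2 Jordan blocks for λ = -2.
Step 2 — from the minimal polynomial, the factor (x + 2) tells us the largest block for λ = -2 has size 1.
Step 3 — with total size 2, 2 blocks, and largest block 1, the block sizes (in nonincreasing order) are [1, 1].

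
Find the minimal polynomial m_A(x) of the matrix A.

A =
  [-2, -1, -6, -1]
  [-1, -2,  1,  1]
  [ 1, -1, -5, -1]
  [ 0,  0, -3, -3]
x^3 + 9*x^2 + 27*x + 27

The characteristic polynomial is χ_A(x) = (x + 3)^4, so the eigenvalues are known. The minimal polynomial is
  m_A(x) = Π_λ (x − λ)^{k_λ}
where k_λ is the size of the *largest* Jordan block for λ (equivalently, the smallest k with (A − λI)^k v = 0 for every generalised eigenvector v of λ).

  λ = -3: largest Jordan block has size 3, contributing (x + 3)^3

So m_A(x) = (x + 3)^3 = x^3 + 9*x^2 + 27*x + 27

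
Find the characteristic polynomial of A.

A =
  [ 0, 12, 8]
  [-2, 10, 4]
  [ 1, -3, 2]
x^3 - 12*x^2 + 48*x - 64

Expanding det(x·I − A) (e.g. by cofactor expansion or by noting that A is similar to its Jordan form J, which has the same characteristic polynomial as A) gives
  χ_A(x) = x^3 - 12*x^2 + 48*x - 64
which factors as (x - 4)^3. The eigenvalues (with algebraic multiplicities) are λ = 4 with multiplicity 3.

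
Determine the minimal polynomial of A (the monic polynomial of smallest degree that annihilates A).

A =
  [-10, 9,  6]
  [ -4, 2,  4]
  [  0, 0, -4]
x^2 + 8*x + 16

The characteristic polynomial is χ_A(x) = (x + 4)^3, so the eigenvalues are known. The minimal polynomial is
  m_A(x) = Π_λ (x − λ)^{k_λ}
where k_λ is the size of the *largest* Jordan block for λ (equivalently, the smallest k with (A − λI)^k v = 0 for every generalised eigenvector v of λ).

  λ = -4: largest Jordan block has size 2, contributing (x + 4)^2

So m_A(x) = (x + 4)^2 = x^2 + 8*x + 16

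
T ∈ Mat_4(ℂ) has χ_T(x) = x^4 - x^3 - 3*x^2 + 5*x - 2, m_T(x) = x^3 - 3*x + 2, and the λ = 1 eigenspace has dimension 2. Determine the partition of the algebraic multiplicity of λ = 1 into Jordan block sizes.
Block sizes for λ = 1: [2, 1]

Step 1 — from the characteristic polynomial, algebraic multiplicity of λ = 1 is 3. From dim ker(T − (1)·I) = 2, there are exactly 2 Jordan blocks for λ = 1.
Step 2 — from the minimal polynomial, the factor (x − 1)^2 tells us the largest block for λ = 1 has size 2.
Step 3 — with total size 3, 2 blocks, and largest block 2, the block sizes (in nonincreasing order) are [2, 1].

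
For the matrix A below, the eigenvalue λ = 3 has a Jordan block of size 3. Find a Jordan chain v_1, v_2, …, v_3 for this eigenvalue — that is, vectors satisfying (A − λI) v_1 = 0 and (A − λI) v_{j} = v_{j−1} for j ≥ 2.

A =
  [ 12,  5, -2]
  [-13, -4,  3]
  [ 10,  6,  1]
A Jordan chain for λ = 3 of length 3:
v_1 = (-4, 4, -8)ᵀ
v_2 = (9, -13, 10)ᵀ
v_3 = (1, 0, 0)ᵀ

Let N = A − (3)·I. We want v_3 with N^3 v_3 = 0 but N^2 v_3 ≠ 0; then v_{j-1} := N · v_j for j = 3, …, 2.

Pick v_3 = (1, 0, 0)ᵀ.
Then v_2 = N · v_3 = (9, -13, 10)ᵀ.
Then v_1 = N · v_2 = (-4, 4, -8)ᵀ.

Sanity check: (A − (3)·I) v_1 = (0, 0, 0)ᵀ = 0. ✓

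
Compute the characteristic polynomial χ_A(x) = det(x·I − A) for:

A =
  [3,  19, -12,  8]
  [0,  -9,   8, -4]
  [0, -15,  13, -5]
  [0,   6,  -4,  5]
x^4 - 12*x^3 + 54*x^2 - 108*x + 81

Expanding det(x·I − A) (e.g. by cofactor expansion or by noting that A is similar to its Jordan form J, which has the same characteristic polynomial as A) gives
  χ_A(x) = x^4 - 12*x^3 + 54*x^2 - 108*x + 81
which factors as (x - 3)^4. The eigenvalues (with algebraic multiplicities) are λ = 3 with multiplicity 4.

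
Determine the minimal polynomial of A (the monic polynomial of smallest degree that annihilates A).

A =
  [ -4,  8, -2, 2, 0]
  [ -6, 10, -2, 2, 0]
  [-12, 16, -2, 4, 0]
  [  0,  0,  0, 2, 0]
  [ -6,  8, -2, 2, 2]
x^2 - 2*x

The characteristic polynomial is χ_A(x) = x*(x - 2)^4, so the eigenvalues are known. The minimal polynomial is
  m_A(x) = Π_λ (x − λ)^{k_λ}
where k_λ is the size of the *largest* Jordan block for λ (equivalently, the smallest k with (A − λI)^k v = 0 for every generalised eigenvector v of λ).

  λ = 0: largest Jordan block has size 1, contributing (x − 0)
  λ = 2: largest Jordan block has size 1, contributing (x − 2)

So m_A(x) = x*(x - 2) = x^2 - 2*x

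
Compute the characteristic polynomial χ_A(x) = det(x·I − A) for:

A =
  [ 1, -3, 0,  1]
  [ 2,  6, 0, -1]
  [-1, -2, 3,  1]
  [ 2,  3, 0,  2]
x^4 - 12*x^3 + 54*x^2 - 108*x + 81

Expanding det(x·I − A) (e.g. by cofactor expansion or by noting that A is similar to its Jordan form J, which has the same characteristic polynomial as A) gives
  χ_A(x) = x^4 - 12*x^3 + 54*x^2 - 108*x + 81
which factors as (x - 3)^4. The eigenvalues (with algebraic multiplicities) are λ = 3 with multiplicity 4.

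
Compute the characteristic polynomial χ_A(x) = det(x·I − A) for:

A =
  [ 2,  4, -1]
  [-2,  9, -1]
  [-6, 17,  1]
x^3 - 12*x^2 + 48*x - 64

Expanding det(x·I − A) (e.g. by cofactor expansion or by noting that A is similar to its Jordan form J, which has the same characteristic polynomial as A) gives
  χ_A(x) = x^3 - 12*x^2 + 48*x - 64
which factors as (x - 4)^3. The eigenvalues (with algebraic multiplicities) are λ = 4 with multiplicity 3.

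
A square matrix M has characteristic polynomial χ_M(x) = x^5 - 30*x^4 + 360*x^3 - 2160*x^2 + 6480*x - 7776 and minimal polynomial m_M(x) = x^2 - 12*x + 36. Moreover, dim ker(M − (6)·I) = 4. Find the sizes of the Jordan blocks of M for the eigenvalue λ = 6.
Block sizes for λ = 6: [2, 1, 1, 1]

Step 1 — from the characteristic polynomial, algebraic multiplicity of λ = 6 is 5. From dim ker(M − (6)·I) = 4, there are exactly 4 Jordan blocks for λ = 6.
Step 2 — from the minimal polynomial, the factor (x − 6)^2 tells us the largest block for λ = 6 has size 2.
Step 3 — with total size 5, 4 blocks, and largest block 2, the block sizes (in nonincreasing order) are [2, 1, 1, 1].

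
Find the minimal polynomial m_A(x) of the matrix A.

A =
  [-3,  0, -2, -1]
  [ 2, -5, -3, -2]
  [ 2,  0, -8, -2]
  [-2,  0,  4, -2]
x^2 + 9*x + 20

The characteristic polynomial is χ_A(x) = (x + 4)^2*(x + 5)^2, so the eigenvalues are known. The minimal polynomial is
  m_A(x) = Π_λ (x − λ)^{k_λ}
where k_λ is the size of the *largest* Jordan block for λ (equivalently, the smallest k with (A − λI)^k v = 0 for every generalised eigenvector v of λ).

  λ = -5: largest Jordan block has size 1, contributing (x + 5)
  λ = -4: largest Jordan block has size 1, contributing (x + 4)

So m_A(x) = (x + 4)*(x + 5) = x^2 + 9*x + 20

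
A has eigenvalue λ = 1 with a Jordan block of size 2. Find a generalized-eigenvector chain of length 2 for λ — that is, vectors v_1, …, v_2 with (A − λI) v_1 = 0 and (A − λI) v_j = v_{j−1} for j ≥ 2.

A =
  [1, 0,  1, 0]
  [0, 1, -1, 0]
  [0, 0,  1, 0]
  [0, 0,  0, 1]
A Jordan chain for λ = 1 of length 2:
v_1 = (1, -1, 0, 0)ᵀ
v_2 = (0, 0, 1, 0)ᵀ

Let N = A − (1)·I. We want v_2 with N^2 v_2 = 0 but N^1 v_2 ≠ 0; then v_{j-1} := N · v_j for j = 2, …, 2.

Pick v_2 = (0, 0, 1, 0)ᵀ.
Then v_1 = N · v_2 = (1, -1, 0, 0)ᵀ.

Sanity check: (A − (1)·I) v_1 = (0, 0, 0, 0)ᵀ = 0. ✓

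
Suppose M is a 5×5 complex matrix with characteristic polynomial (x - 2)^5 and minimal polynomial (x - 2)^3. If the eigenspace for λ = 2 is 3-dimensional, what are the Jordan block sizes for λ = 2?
Block sizes for λ = 2: [3, 1, 1]

Step 1 — from the characteristic polynomial, algebraic multiplicity of λ = 2 is 5. From dim ker(M − (2)·I) = 3, there are exactly 3 Jordan blocks for λ = 2.
Step 2 — from the minimal polynomial, the factor (x − 2)^3 tells us the largest block for λ = 2 has size 3.
Step 3 — with total size 5, 3 blocks, and largest block 3, the block sizes (in nonincreasing order) are [3, 1, 1].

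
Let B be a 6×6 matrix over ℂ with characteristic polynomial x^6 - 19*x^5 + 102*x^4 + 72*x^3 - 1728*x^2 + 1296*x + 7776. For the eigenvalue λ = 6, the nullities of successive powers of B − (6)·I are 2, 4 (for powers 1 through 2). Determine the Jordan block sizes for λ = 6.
Block sizes for λ = 6: [2, 2]

From the dimensions of kernels of powers, the number of Jordan blocks of size at least j is d_j − d_{j−1} where d_j = dim ker(N^j) (with d_0 = 0). Computing the differences gives [2, 2].
The number of blocks of size exactly k is (#blocks of size ≥ k) − (#blocks of size ≥ k + 1), so the partition is: 2 block(s) of size 2.
In nonincreasing order the block sizes are [2, 2].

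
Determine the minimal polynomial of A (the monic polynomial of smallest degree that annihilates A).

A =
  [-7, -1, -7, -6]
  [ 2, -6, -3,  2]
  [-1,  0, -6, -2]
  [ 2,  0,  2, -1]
x^3 + 15*x^2 + 75*x + 125

The characteristic polynomial is χ_A(x) = (x + 5)^4, so the eigenvalues are known. The minimal polynomial is
  m_A(x) = Π_λ (x − λ)^{k_λ}
where k_λ is the size of the *largest* Jordan block for λ (equivalently, the smallest k with (A − λI)^k v = 0 for every generalised eigenvector v of λ).

  λ = -5: largest Jordan block has size 3, contributing (x + 5)^3

So m_A(x) = (x + 5)^3 = x^3 + 15*x^2 + 75*x + 125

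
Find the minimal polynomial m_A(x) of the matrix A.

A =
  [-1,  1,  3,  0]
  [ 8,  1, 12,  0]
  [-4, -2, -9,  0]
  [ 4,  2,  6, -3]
x^2 + 6*x + 9

The characteristic polynomial is χ_A(x) = (x + 3)^4, so the eigenvalues are known. The minimal polynomial is
  m_A(x) = Π_λ (x − λ)^{k_λ}
where k_λ is the size of the *largest* Jordan block for λ (equivalently, the smallest k with (A − λI)^k v = 0 for every generalised eigenvector v of λ).

  λ = -3: largest Jordan block has size 2, contributing (x + 3)^2

So m_A(x) = (x + 3)^2 = x^2 + 6*x + 9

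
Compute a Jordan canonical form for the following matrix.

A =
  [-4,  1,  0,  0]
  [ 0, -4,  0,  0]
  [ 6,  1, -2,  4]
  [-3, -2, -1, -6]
J_2(-4) ⊕ J_2(-4)

The characteristic polynomial is
  det(x·I − A) = x^4 + 16*x^3 + 96*x^2 + 256*x + 256 = (x + 4)^4

Eigenvalues and multiplicities (the geometric multiplicity of λ is n − rank(A − λI), which equals the number of Jordan blocks for λ):
  λ = -4: algebraic multiplicity = 4, geometric multiplicity = 2

Determining the block sizes for each eigenvalue:
  λ = -4: with am = 4 and gm = 2, the partition is not yet determined (e.g. several partitions of 4 into 2 parts exist). Let N = A − (-4)·I. Computing rank(N^1) = 2, rank(N^2) = 0; the number of blocks of size ≥ j is rank(N^{j−1}) − rank(N^j), giving [2, 2]. So we have 2 block(s) of size 2 → block sizes [2, 2]

Assembling the blocks gives a Jordan form
J =
  [-4,  1,  0,  0]
  [ 0, -4,  0,  0]
  [ 0,  0, -4,  1]
  [ 0,  0,  0, -4]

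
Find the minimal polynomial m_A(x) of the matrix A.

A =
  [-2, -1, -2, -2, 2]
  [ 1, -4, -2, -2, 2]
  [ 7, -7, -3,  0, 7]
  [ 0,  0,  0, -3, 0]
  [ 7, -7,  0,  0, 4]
x^3 + 2*x^2 - 15*x - 36

The characteristic polynomial is χ_A(x) = (x - 4)*(x + 3)^4, so the eigenvalues are known. The minimal polynomial is
  m_A(x) = Π_λ (x − λ)^{k_λ}
where k_λ is the size of the *largest* Jordan block for λ (equivalently, the smallest k with (A − λI)^k v = 0 for every generalised eigenvector v of λ).

  λ = -3: largest Jordan block has size 2, contributing (x + 3)^2
  λ = 4: largest Jordan block has size 1, contributing (x − 4)

So m_A(x) = (x - 4)*(x + 3)^2 = x^3 + 2*x^2 - 15*x - 36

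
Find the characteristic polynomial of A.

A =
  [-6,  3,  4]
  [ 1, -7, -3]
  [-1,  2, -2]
x^3 + 15*x^2 + 75*x + 125

Expanding det(x·I − A) (e.g. by cofactor expansion or by noting that A is similar to its Jordan form J, which has the same characteristic polynomial as A) gives
  χ_A(x) = x^3 + 15*x^2 + 75*x + 125
which factors as (x + 5)^3. The eigenvalues (with algebraic multiplicities) are λ = -5 with multiplicity 3.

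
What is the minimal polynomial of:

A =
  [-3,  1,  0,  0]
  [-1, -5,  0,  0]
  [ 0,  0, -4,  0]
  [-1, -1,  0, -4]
x^2 + 8*x + 16

The characteristic polynomial is χ_A(x) = (x + 4)^4, so the eigenvalues are known. The minimal polynomial is
  m_A(x) = Π_λ (x − λ)^{k_λ}
where k_λ is the size of the *largest* Jordan block for λ (equivalently, the smallest k with (A − λI)^k v = 0 for every generalised eigenvector v of λ).

  λ = -4: largest Jordan block has size 2, contributing (x + 4)^2

So m_A(x) = (x + 4)^2 = x^2 + 8*x + 16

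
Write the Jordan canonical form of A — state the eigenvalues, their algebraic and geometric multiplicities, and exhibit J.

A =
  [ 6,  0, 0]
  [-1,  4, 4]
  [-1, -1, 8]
J_3(6)

The characteristic polynomial is
  det(x·I − A) = x^3 - 18*x^2 + 108*x - 216 = (x - 6)^3

Eigenvalues and multiplicities (the geometric multiplicity of λ is n − rank(A − λI), which equals the number of Jordan blocks for λ):
  λ = 6: algebraic multiplicity = 3, geometric multiplicity = 1

Determining the block sizes for each eigenvalue:
  λ = 6: one block (gm = 1), so the single block has size am = 3 → block sizes [3]

Assembling the blocks gives a Jordan form
J =
  [6, 1, 0]
  [0, 6, 1]
  [0, 0, 6]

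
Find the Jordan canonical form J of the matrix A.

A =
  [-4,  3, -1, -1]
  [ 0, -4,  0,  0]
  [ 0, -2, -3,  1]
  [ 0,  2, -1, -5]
J_2(-4) ⊕ J_2(-4)

The characteristic polynomial is
  det(x·I − A) = x^4 + 16*x^3 + 96*x^2 + 256*x + 256 = (x + 4)^4

Eigenvalues and multiplicities (the geometric multiplicity of λ is n − rank(A − λI), which equals the number of Jordan blocks for λ):
  λ = -4: algebraic multiplicity = 4, geometric multiplicity = 2

Determining the block sizes for each eigenvalue:
  λ = -4: with am = 4 and gm = 2, the partition is not yet determined (e.g. several partitions of 4 into 2 parts exist). Let N = A − (-4)·I. Computing rank(N^1) = 2, rank(N^2) = 0; the number of blocks of size ≥ j is rank(N^{j−1}) − rank(N^j), giving [2, 2]. So we have 2 block(s) of size 2 → block sizes [2, 2]

Assembling the blocks gives a Jordan form
J =
  [-4,  1,  0,  0]
  [ 0, -4,  0,  0]
  [ 0,  0, -4,  1]
  [ 0,  0,  0, -4]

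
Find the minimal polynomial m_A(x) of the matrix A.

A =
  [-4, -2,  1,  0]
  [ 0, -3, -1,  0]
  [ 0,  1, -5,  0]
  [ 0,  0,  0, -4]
x^3 + 12*x^2 + 48*x + 64

The characteristic polynomial is χ_A(x) = (x + 4)^4, so the eigenvalues are known. The minimal polynomial is
  m_A(x) = Π_λ (x − λ)^{k_λ}
where k_λ is the size of the *largest* Jordan block for λ (equivalently, the smallest k with (A − λI)^k v = 0 for every generalised eigenvector v of λ).

  λ = -4: largest Jordan block has size 3, contributing (x + 4)^3

So m_A(x) = (x + 4)^3 = x^3 + 12*x^2 + 48*x + 64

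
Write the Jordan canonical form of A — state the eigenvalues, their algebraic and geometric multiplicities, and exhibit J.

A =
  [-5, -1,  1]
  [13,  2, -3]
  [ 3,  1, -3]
J_3(-2)

The characteristic polynomial is
  det(x·I − A) = x^3 + 6*x^2 + 12*x + 8 = (x + 2)^3

Eigenvalues and multiplicities (the geometric multiplicity of λ is n − rank(A − λI), which equals the number of Jordan blocks for λ):
  λ = -2: algebraic multiplicity = 3, geometric multiplicity = 1

Determining the block sizes for each eigenvalue:
  λ = -2: one block (gm = 1), so the single block has size am = 3 → block sizes [3]

Assembling the blocks gives a Jordan form
J =
  [-2,  1,  0]
  [ 0, -2,  1]
  [ 0,  0, -2]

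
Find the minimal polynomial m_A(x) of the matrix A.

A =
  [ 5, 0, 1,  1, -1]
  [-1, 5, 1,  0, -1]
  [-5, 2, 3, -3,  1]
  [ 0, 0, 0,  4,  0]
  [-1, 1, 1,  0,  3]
x^3 - 12*x^2 + 48*x - 64

The characteristic polynomial is χ_A(x) = (x - 4)^5, so the eigenvalues are known. The minimal polynomial is
  m_A(x) = Π_λ (x − λ)^{k_λ}
where k_λ is the size of the *largest* Jordan block for λ (equivalently, the smallest k with (A − λI)^k v = 0 for every generalised eigenvector v of λ).

  λ = 4: largest Jordan block has size 3, contributing (x − 4)^3

So m_A(x) = (x - 4)^3 = x^3 - 12*x^2 + 48*x - 64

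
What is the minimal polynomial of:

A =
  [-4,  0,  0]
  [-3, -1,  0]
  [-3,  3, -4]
x^2 + 5*x + 4

The characteristic polynomial is χ_A(x) = (x + 1)*(x + 4)^2, so the eigenvalues are known. The minimal polynomial is
  m_A(x) = Π_λ (x − λ)^{k_λ}
where k_λ is the size of the *largest* Jordan block for λ (equivalently, the smallest k with (A − λI)^k v = 0 for every generalised eigenvector v of λ).

  λ = -4: largest Jordan block has size 1, contributing (x + 4)
  λ = -1: largest Jordan block has size 1, contributing (x + 1)

So m_A(x) = (x + 1)*(x + 4) = x^2 + 5*x + 4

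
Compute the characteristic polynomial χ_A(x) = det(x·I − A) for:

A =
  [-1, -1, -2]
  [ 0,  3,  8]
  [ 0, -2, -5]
x^3 + 3*x^2 + 3*x + 1

Expanding det(x·I − A) (e.g. by cofactor expansion or by noting that A is similar to its Jordan form J, which has the same characteristic polynomial as A) gives
  χ_A(x) = x^3 + 3*x^2 + 3*x + 1
which factors as (x + 1)^3. The eigenvalues (with algebraic multiplicities) are λ = -1 with multiplicity 3.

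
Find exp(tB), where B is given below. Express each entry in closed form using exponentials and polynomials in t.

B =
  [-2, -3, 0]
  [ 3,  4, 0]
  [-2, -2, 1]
e^{tB} =
  [-3*t*exp(t) + exp(t), -3*t*exp(t), 0]
  [3*t*exp(t), 3*t*exp(t) + exp(t), 0]
  [-2*t*exp(t), -2*t*exp(t), exp(t)]

Strategy: write B = P · J · P⁻¹ where J is a Jordan canonical form, so e^{tB} = P · e^{tJ} · P⁻¹, and e^{tJ} can be computed block-by-block.

B has Jordan form
J =
  [1, 1, 0]
  [0, 1, 0]
  [0, 0, 1]
(up to reordering of blocks).

Per-block formulas:
  For a 2×2 Jordan block J_2(1): exp(t · J_2(1)) = e^(1t)·(I + t·N), where N is the 2×2 nilpotent shift.
  For a 1×1 block at λ = 1: exp(t · [1]) = [e^(1t)].

After assembling e^{tJ} and conjugating by P, we get:

e^{tB} =
  [-3*t*exp(t) + exp(t), -3*t*exp(t), 0]
  [3*t*exp(t), 3*t*exp(t) + exp(t), 0]
  [-2*t*exp(t), -2*t*exp(t), exp(t)]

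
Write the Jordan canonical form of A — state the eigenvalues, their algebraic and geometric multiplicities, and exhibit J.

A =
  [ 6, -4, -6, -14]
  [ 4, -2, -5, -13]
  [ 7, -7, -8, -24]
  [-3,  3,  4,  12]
J_3(2) ⊕ J_1(2)

The characteristic polynomial is
  det(x·I − A) = x^4 - 8*x^3 + 24*x^2 - 32*x + 16 = (x - 2)^4

Eigenvalues and multiplicities (the geometric multiplicity of λ is n − rank(A − λI), which equals the number of Jordan blocks for λ):
  λ = 2: algebraic multiplicity = 4, geometric multiplicity = 2

Determining the block sizes for each eigenvalue:
  λ = 2: with am = 4 and gm = 2, the partition is not yet determined (e.g. several partitions of 4 into 2 parts exist). Let N = A − (2)·I. Computing rank(N^1) = 2, rank(N^2) = 1, rank(N^3) = 0; the number of blocks of size ≥ j is rank(N^{j−1}) − rank(N^j), giving [2, 1, 1]. So we have 1 block(s) of size 3, 1 block(s) of size 1 → block sizes [3, 1]

Assembling the blocks gives a Jordan form
J =
  [2, 1, 0, 0]
  [0, 2, 1, 0]
  [0, 0, 2, 0]
  [0, 0, 0, 2]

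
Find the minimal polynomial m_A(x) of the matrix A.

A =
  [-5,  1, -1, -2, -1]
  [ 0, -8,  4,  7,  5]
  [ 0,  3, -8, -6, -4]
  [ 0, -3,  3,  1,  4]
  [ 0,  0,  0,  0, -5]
x^3 + 15*x^2 + 75*x + 125

The characteristic polynomial is χ_A(x) = (x + 5)^5, so the eigenvalues are known. The minimal polynomial is
  m_A(x) = Π_λ (x − λ)^{k_λ}
where k_λ is the size of the *largest* Jordan block for λ (equivalently, the smallest k with (A − λI)^k v = 0 for every generalised eigenvector v of λ).

  λ = -5: largest Jordan block has size 3, contributing (x + 5)^3

So m_A(x) = (x + 5)^3 = x^3 + 15*x^2 + 75*x + 125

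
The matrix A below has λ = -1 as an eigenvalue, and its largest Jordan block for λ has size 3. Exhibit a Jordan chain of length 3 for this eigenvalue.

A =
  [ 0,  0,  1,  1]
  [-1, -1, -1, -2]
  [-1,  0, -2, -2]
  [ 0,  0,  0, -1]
A Jordan chain for λ = -1 of length 3:
v_1 = (-1, 1, 1, 0)ᵀ
v_2 = (1, -2, -2, 0)ᵀ
v_3 = (0, 0, 0, 1)ᵀ

Let N = A − (-1)·I. We want v_3 with N^3 v_3 = 0 but N^2 v_3 ≠ 0; then v_{j-1} := N · v_j for j = 3, …, 2.

Pick v_3 = (0, 0, 0, 1)ᵀ.
Then v_2 = N · v_3 = (1, -2, -2, 0)ᵀ.
Then v_1 = N · v_2 = (-1, 1, 1, 0)ᵀ.

Sanity check: (A − (-1)·I) v_1 = (0, 0, 0, 0)ᵀ = 0. ✓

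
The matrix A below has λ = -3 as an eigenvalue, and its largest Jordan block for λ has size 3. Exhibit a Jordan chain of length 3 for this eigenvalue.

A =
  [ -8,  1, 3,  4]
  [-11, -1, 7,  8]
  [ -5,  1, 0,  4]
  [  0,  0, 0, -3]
A Jordan chain for λ = -3 of length 3:
v_1 = (-1, -2, -1, 0)ᵀ
v_2 = (-5, -11, -5, 0)ᵀ
v_3 = (1, 0, 0, 0)ᵀ

Let N = A − (-3)·I. We want v_3 with N^3 v_3 = 0 but N^2 v_3 ≠ 0; then v_{j-1} := N · v_j for j = 3, …, 2.

Pick v_3 = (1, 0, 0, 0)ᵀ.
Then v_2 = N · v_3 = (-5, -11, -5, 0)ᵀ.
Then v_1 = N · v_2 = (-1, -2, -1, 0)ᵀ.

Sanity check: (A − (-3)·I) v_1 = (0, 0, 0, 0)ᵀ = 0. ✓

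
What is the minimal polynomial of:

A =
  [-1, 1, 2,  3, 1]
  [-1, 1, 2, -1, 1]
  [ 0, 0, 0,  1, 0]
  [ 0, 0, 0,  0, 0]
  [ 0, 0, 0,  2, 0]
x^2

The characteristic polynomial is χ_A(x) = x^5, so the eigenvalues are known. The minimal polynomial is
  m_A(x) = Π_λ (x − λ)^{k_λ}
where k_λ is the size of the *largest* Jordan block for λ (equivalently, the smallest k with (A − λI)^k v = 0 for every generalised eigenvector v of λ).

  λ = 0: largest Jordan block has size 2, contributing (x − 0)^2

So m_A(x) = x^2 = x^2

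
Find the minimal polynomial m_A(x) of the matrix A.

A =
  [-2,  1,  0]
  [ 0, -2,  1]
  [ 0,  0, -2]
x^3 + 6*x^2 + 12*x + 8

The characteristic polynomial is χ_A(x) = (x + 2)^3, so the eigenvalues are known. The minimal polynomial is
  m_A(x) = Π_λ (x − λ)^{k_λ}
where k_λ is the size of the *largest* Jordan block for λ (equivalently, the smallest k with (A − λI)^k v = 0 for every generalised eigenvector v of λ).

  λ = -2: largest Jordan block has size 3, contributing (x + 2)^3

So m_A(x) = (x + 2)^3 = x^3 + 6*x^2 + 12*x + 8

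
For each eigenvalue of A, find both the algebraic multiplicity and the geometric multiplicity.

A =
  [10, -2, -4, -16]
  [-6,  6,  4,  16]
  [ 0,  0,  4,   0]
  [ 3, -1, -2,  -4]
λ = 4: alg = 4, geom = 3

Step 1 — factor the characteristic polynomial to read off the algebraic multiplicities:
  χ_A(x) = (x - 4)^4

Step 2 — compute geometric multiplicities via the rank-nullity identity g(λ) = n − rank(A − λI):
  rank(A − (4)·I) = 1, so dim ker(A − (4)·I) = n − 1 = 3

Summary:
  λ = 4: algebraic multiplicity = 4, geometric multiplicity = 3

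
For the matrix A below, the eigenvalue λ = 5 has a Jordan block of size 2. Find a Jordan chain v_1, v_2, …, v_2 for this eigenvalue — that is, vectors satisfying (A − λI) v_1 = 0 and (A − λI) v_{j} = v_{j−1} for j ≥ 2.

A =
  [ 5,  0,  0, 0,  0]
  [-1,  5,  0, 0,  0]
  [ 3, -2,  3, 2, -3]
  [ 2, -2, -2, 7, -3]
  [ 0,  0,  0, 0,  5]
A Jordan chain for λ = 5 of length 2:
v_1 = (0, -1, 3, 2, 0)ᵀ
v_2 = (1, 0, 0, 0, 0)ᵀ

Let N = A − (5)·I. We want v_2 with N^2 v_2 = 0 but N^1 v_2 ≠ 0; then v_{j-1} := N · v_j for j = 2, …, 2.

Pick v_2 = (1, 0, 0, 0, 0)ᵀ.
Then v_1 = N · v_2 = (0, -1, 3, 2, 0)ᵀ.

Sanity check: (A − (5)·I) v_1 = (0, 0, 0, 0, 0)ᵀ = 0. ✓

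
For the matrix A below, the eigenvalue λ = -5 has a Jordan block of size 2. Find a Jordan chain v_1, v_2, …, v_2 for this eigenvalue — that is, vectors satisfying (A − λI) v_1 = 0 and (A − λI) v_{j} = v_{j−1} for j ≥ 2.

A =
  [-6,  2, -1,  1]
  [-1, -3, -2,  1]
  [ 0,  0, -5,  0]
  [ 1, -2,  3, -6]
A Jordan chain for λ = -5 of length 2:
v_1 = (-1, -1, 0, 1)ᵀ
v_2 = (1, 0, 0, 0)ᵀ

Let N = A − (-5)·I. We want v_2 with N^2 v_2 = 0 but N^1 v_2 ≠ 0; then v_{j-1} := N · v_j for j = 2, …, 2.

Pick v_2 = (1, 0, 0, 0)ᵀ.
Then v_1 = N · v_2 = (-1, -1, 0, 1)ᵀ.

Sanity check: (A − (-5)·I) v_1 = (0, 0, 0, 0)ᵀ = 0. ✓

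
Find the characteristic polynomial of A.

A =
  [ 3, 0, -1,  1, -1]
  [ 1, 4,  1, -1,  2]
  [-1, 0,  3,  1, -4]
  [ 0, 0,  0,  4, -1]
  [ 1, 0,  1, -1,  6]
x^5 - 20*x^4 + 160*x^3 - 640*x^2 + 1280*x - 1024

Expanding det(x·I − A) (e.g. by cofactor expansion or by noting that A is similar to its Jordan form J, which has the same characteristic polynomial as A) gives
  χ_A(x) = x^5 - 20*x^4 + 160*x^3 - 640*x^2 + 1280*x - 1024
which factors as (x - 4)^5. The eigenvalues (with algebraic multiplicities) are λ = 4 with multiplicity 5.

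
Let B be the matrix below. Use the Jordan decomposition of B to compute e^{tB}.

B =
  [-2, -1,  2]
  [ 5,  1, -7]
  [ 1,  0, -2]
e^{tB} =
  [-t^2*exp(-t) - t*exp(-t) + exp(-t), -t^2*exp(-t)/2 - t*exp(-t), 3*t^2*exp(-t)/2 + 2*t*exp(-t)]
  [-t^2*exp(-t) + 5*t*exp(-t), -t^2*exp(-t)/2 + 2*t*exp(-t) + exp(-t), 3*t^2*exp(-t)/2 - 7*t*exp(-t)]
  [-t^2*exp(-t) + t*exp(-t), -t^2*exp(-t)/2, 3*t^2*exp(-t)/2 - t*exp(-t) + exp(-t)]

Strategy: write B = P · J · P⁻¹ where J is a Jordan canonical form, so e^{tB} = P · e^{tJ} · P⁻¹, and e^{tJ} can be computed block-by-block.

B has Jordan form
J =
  [-1,  1,  0]
  [ 0, -1,  1]
  [ 0,  0, -1]
(up to reordering of blocks).

Per-block formulas:
  For a 3×3 Jordan block J_3(-1): exp(t · J_3(-1)) = e^(-1t)·(I + t·N + (t^2/2)·N^2), where N is the 3×3 nilpotent shift.

After assembling e^{tJ} and conjugating by P, we get:

e^{tB} =
  [-t^2*exp(-t) - t*exp(-t) + exp(-t), -t^2*exp(-t)/2 - t*exp(-t), 3*t^2*exp(-t)/2 + 2*t*exp(-t)]
  [-t^2*exp(-t) + 5*t*exp(-t), -t^2*exp(-t)/2 + 2*t*exp(-t) + exp(-t), 3*t^2*exp(-t)/2 - 7*t*exp(-t)]
  [-t^2*exp(-t) + t*exp(-t), -t^2*exp(-t)/2, 3*t^2*exp(-t)/2 - t*exp(-t) + exp(-t)]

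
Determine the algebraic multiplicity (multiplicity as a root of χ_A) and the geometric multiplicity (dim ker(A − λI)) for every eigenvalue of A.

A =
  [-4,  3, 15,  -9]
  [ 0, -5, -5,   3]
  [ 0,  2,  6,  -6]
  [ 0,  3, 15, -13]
λ = -4: alg = 4, geom = 3

Step 1 — factor the characteristic polynomial to read off the algebraic multiplicities:
  χ_A(x) = (x + 4)^4

Step 2 — compute geometric multiplicities via the rank-nullity identity g(λ) = n − rank(A − λI):
  rank(A − (-4)·I) = 1, so dim ker(A − (-4)·I) = n − 1 = 3

Summary:
  λ = -4: algebraic multiplicity = 4, geometric multiplicity = 3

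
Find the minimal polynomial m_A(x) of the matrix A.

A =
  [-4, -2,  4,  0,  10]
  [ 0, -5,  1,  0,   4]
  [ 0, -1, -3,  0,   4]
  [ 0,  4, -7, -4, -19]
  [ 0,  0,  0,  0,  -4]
x^3 + 12*x^2 + 48*x + 64

The characteristic polynomial is χ_A(x) = (x + 4)^5, so the eigenvalues are known. The minimal polynomial is
  m_A(x) = Π_λ (x − λ)^{k_λ}
where k_λ is the size of the *largest* Jordan block for λ (equivalently, the smallest k with (A − λI)^k v = 0 for every generalised eigenvector v of λ).

  λ = -4: largest Jordan block has size 3, contributing (x + 4)^3

So m_A(x) = (x + 4)^3 = x^3 + 12*x^2 + 48*x + 64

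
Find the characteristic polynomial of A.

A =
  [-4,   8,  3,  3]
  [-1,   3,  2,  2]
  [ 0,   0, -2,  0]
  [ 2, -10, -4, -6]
x^4 + 9*x^3 + 30*x^2 + 44*x + 24

Expanding det(x·I − A) (e.g. by cofactor expansion or by noting that A is similar to its Jordan form J, which has the same characteristic polynomial as A) gives
  χ_A(x) = x^4 + 9*x^3 + 30*x^2 + 44*x + 24
which factors as (x + 2)^3*(x + 3). The eigenvalues (with algebraic multiplicities) are λ = -3 with multiplicity 1, λ = -2 with multiplicity 3.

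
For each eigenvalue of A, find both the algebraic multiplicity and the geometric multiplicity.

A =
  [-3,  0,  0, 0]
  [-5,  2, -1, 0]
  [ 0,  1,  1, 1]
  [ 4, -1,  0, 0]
λ = -3: alg = 1, geom = 1; λ = 1: alg = 3, geom = 1

Step 1 — factor the characteristic polynomial to read off the algebraic multiplicities:
  χ_A(x) = (x - 1)^3*(x + 3)

Step 2 — compute geometric multiplicities via the rank-nullity identity g(λ) = n − rank(A − λI):
  rank(A − (-3)·I) = 3, so dim ker(A − (-3)·I) = n − 3 = 1
  rank(A − (1)·I) = 3, so dim ker(A − (1)·I) = n − 3 = 1

Summary:
  λ = -3: algebraic multiplicity = 1, geometric multiplicity = 1
  λ = 1: algebraic multiplicity = 3, geometric multiplicity = 1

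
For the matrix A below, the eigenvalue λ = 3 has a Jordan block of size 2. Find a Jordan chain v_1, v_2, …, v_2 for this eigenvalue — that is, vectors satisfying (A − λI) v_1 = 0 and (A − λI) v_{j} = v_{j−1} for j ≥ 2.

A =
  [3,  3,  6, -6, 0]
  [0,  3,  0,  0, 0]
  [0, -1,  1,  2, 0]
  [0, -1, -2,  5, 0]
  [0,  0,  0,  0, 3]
A Jordan chain for λ = 3 of length 2:
v_1 = (3, 0, -1, -1, 0)ᵀ
v_2 = (0, 1, 0, 0, 0)ᵀ

Let N = A − (3)·I. We want v_2 with N^2 v_2 = 0 but N^1 v_2 ≠ 0; then v_{j-1} := N · v_j for j = 2, …, 2.

Pick v_2 = (0, 1, 0, 0, 0)ᵀ.
Then v_1 = N · v_2 = (3, 0, -1, -1, 0)ᵀ.

Sanity check: (A − (3)·I) v_1 = (0, 0, 0, 0, 0)ᵀ = 0. ✓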